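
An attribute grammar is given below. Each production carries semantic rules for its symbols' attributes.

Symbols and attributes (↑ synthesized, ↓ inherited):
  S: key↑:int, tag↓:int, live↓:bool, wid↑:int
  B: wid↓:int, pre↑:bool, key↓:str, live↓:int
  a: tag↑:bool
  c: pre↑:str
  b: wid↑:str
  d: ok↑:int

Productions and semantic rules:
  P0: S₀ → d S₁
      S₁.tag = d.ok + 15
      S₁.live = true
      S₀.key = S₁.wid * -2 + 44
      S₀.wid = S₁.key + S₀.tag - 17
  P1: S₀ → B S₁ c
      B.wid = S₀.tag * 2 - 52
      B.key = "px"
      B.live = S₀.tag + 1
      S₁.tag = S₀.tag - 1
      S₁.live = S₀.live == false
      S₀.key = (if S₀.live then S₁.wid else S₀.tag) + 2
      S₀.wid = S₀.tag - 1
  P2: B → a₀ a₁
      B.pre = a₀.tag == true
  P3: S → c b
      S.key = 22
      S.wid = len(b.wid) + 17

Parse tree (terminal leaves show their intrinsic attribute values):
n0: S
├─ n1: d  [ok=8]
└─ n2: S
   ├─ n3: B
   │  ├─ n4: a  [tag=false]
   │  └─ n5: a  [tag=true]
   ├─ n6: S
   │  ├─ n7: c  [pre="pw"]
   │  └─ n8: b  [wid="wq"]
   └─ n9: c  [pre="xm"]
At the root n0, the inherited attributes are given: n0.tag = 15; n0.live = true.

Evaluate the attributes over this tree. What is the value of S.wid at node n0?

19

1. n0.tag = 15  [given at root]
2. n0.live = true  [given at root]
3. n1.ok = 8  [terminal]
4. n2.tag = 23  [d.ok + 15]
5. n2.live = true  [true]
6. n3.wid = -6  [S₀.tag * 2 - 52]
7. n3.key = "px"  ["px"]
8. n3.live = 24  [S₀.tag + 1]
9. n4.tag = false  [terminal]
10. n5.tag = true  [terminal]
11. n3.pre = false  [a₀.tag == true]
12. n6.tag = 22  [S₀.tag - 1]
13. n6.live = false  [S₀.live == false]
14. n7.pre = "pw"  [terminal]
15. n8.wid = "wq"  [terminal]
16. n6.key = 22  [22]
17. n6.wid = 19  [len(b.wid) + 17]
18. n9.pre = "xm"  [terminal]
19. n2.key = 21  [(if S₀.live then S₁.wid else S₀.tag) + 2]
20. n2.wid = 22  [S₀.tag - 1]
21. n0.key = 0  [S₁.wid * -2 + 44]
22. n0.wid = 19  [S₁.key + S₀.tag - 17]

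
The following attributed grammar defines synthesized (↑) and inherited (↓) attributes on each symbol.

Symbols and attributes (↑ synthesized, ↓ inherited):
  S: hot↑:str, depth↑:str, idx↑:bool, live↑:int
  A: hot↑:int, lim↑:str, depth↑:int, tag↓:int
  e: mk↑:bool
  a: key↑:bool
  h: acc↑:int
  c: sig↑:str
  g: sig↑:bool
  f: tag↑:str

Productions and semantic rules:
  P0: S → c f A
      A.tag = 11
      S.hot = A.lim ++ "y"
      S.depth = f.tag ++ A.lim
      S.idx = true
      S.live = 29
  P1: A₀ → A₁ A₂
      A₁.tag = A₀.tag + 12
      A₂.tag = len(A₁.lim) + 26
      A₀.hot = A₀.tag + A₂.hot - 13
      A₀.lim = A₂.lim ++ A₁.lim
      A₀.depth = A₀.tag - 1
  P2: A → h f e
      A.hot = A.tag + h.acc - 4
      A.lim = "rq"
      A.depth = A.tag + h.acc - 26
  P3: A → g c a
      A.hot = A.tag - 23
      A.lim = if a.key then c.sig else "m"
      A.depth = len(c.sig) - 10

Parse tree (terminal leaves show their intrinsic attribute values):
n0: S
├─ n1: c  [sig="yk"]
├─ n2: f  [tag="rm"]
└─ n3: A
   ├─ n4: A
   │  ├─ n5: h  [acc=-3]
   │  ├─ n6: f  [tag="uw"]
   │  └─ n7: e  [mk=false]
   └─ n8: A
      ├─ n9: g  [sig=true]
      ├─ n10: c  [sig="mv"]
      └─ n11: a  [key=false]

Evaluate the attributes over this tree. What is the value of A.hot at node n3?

3

1. n1.sig = "yk"  [terminal]
2. n2.tag = "rm"  [terminal]
3. n3.tag = 11  [11]
4. n4.tag = 23  [A₀.tag + 12]
5. n5.acc = -3  [terminal]
6. n6.tag = "uw"  [terminal]
7. n7.mk = false  [terminal]
8. n4.hot = 16  [A.tag + h.acc - 4]
9. n4.lim = "rq"  ["rq"]
10. n4.depth = -6  [A.tag + h.acc - 26]
11. n8.tag = 28  [len(A₁.lim) + 26]
12. n9.sig = true  [terminal]
13. n10.sig = "mv"  [terminal]
14. n11.key = false  [terminal]
15. n8.hot = 5  [A.tag - 23]
16. n8.lim = "m"  [if a.key then c.sig else "m"]
17. n8.depth = -8  [len(c.sig) - 10]
18. n3.hot = 3  [A₀.tag + A₂.hot - 13]
19. n3.lim = "mrq"  [A₂.lim ++ A₁.lim]
20. n3.depth = 10  [A₀.tag - 1]
21. n0.hot = "mrqy"  [A.lim ++ "y"]
22. n0.depth = "rmmrq"  [f.tag ++ A.lim]
23. n0.idx = true  [true]
24. n0.live = 29  [29]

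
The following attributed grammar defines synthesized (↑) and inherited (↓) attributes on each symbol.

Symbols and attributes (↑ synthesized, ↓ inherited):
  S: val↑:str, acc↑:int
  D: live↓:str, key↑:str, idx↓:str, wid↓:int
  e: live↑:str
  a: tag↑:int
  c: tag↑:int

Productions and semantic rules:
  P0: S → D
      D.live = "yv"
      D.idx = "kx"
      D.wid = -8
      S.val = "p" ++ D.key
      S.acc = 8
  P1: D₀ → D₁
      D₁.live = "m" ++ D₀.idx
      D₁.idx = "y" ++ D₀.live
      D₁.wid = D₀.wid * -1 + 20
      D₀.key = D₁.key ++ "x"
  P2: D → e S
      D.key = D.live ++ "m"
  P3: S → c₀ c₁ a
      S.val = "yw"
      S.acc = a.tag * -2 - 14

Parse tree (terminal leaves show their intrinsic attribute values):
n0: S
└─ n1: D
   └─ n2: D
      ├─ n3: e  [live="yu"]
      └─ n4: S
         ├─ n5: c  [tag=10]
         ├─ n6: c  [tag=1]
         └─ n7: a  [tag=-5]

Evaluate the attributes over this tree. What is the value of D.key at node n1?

1. n1.live = "yv"  ["yv"]
2. n1.idx = "kx"  ["kx"]
3. n1.wid = -8  [-8]
4. n2.live = "mkx"  ["m" ++ D₀.idx]
5. n2.idx = "yyv"  ["y" ++ D₀.live]
6. n2.wid = 28  [D₀.wid * -1 + 20]
7. n3.live = "yu"  [terminal]
8. n5.tag = 10  [terminal]
9. n6.tag = 1  [terminal]
10. n7.tag = -5  [terminal]
11. n4.val = "yw"  ["yw"]
12. n4.acc = -4  [a.tag * -2 - 14]
13. n2.key = "mkxm"  [D.live ++ "m"]
14. n1.key = "mkxmx"  [D₁.key ++ "x"]
15. n0.val = "pmkxmx"  ["p" ++ D.key]
16. n0.acc = 8  [8]

"mkxmx"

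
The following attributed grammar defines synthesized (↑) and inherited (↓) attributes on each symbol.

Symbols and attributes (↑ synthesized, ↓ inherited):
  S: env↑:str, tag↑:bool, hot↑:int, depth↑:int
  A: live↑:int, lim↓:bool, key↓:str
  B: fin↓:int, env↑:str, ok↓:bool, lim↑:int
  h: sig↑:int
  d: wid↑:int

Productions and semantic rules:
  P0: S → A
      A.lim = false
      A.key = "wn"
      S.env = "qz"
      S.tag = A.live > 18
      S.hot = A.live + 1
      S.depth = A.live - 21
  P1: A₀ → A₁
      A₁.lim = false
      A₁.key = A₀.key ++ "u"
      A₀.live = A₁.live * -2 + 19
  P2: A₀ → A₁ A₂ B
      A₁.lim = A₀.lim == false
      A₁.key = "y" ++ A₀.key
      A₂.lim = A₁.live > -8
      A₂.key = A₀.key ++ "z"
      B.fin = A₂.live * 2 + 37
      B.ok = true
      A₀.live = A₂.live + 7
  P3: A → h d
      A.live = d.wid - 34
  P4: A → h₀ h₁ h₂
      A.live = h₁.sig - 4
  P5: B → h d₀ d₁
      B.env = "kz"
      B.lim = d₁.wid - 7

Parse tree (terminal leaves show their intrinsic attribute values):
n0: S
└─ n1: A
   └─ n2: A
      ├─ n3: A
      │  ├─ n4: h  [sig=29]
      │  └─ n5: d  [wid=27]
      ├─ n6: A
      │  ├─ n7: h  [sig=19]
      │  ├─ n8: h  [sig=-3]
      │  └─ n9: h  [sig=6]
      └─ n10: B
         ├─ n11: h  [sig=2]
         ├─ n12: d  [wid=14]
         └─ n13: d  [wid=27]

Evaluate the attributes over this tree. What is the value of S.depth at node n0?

1. n1.lim = false  [false]
2. n1.key = "wn"  ["wn"]
3. n2.lim = false  [false]
4. n2.key = "wnu"  [A₀.key ++ "u"]
5. n3.lim = true  [A₀.lim == false]
6. n3.key = "ywnu"  ["y" ++ A₀.key]
7. n4.sig = 29  [terminal]
8. n5.wid = 27  [terminal]
9. n3.live = -7  [d.wid - 34]
10. n6.lim = true  [A₁.live > -8]
11. n6.key = "wnuz"  [A₀.key ++ "z"]
12. n7.sig = 19  [terminal]
13. n8.sig = -3  [terminal]
14. n9.sig = 6  [terminal]
15. n6.live = -7  [h₁.sig - 4]
16. n10.fin = 23  [A₂.live * 2 + 37]
17. n10.ok = true  [true]
18. n11.sig = 2  [terminal]
19. n12.wid = 14  [terminal]
20. n13.wid = 27  [terminal]
21. n10.env = "kz"  ["kz"]
22. n10.lim = 20  [d₁.wid - 7]
23. n2.live = 0  [A₂.live + 7]
24. n1.live = 19  [A₁.live * -2 + 19]
25. n0.env = "qz"  ["qz"]
26. n0.tag = true  [A.live > 18]
27. n0.hot = 20  [A.live + 1]
28. n0.depth = -2  [A.live - 21]

-2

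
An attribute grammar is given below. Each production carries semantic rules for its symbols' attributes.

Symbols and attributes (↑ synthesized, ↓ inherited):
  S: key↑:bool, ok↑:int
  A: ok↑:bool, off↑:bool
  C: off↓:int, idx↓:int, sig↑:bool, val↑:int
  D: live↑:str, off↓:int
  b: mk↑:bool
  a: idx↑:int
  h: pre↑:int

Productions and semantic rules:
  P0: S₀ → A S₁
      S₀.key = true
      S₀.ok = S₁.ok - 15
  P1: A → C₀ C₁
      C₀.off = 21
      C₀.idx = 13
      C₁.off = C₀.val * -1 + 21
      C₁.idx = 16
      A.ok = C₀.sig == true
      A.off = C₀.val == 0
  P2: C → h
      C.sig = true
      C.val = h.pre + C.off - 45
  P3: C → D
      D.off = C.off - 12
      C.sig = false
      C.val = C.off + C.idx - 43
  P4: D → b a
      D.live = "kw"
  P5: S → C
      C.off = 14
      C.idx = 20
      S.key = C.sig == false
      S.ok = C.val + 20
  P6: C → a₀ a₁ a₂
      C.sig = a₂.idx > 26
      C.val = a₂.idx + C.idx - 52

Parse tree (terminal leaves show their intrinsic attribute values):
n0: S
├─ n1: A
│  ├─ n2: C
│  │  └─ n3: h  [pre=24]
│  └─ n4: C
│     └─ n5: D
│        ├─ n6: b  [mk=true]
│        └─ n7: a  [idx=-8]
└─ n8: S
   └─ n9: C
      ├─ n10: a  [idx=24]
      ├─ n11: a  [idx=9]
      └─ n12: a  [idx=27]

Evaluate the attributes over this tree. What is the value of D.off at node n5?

9

1. n2.off = 21  [21]
2. n2.idx = 13  [13]
3. n3.pre = 24  [terminal]
4. n2.sig = true  [true]
5. n2.val = 0  [h.pre + C.off - 45]
6. n4.off = 21  [C₀.val * -1 + 21]
7. n4.idx = 16  [16]
8. n5.off = 9  [C.off - 12]
9. n6.mk = true  [terminal]
10. n7.idx = -8  [terminal]
11. n5.live = "kw"  ["kw"]
12. n4.sig = false  [false]
13. n4.val = -6  [C.off + C.idx - 43]
14. n1.ok = true  [C₀.sig == true]
15. n1.off = true  [C₀.val == 0]
16. n9.off = 14  [14]
17. n9.idx = 20  [20]
18. n10.idx = 24  [terminal]
19. n11.idx = 9  [terminal]
20. n12.idx = 27  [terminal]
21. n9.sig = true  [a₂.idx > 26]
22. n9.val = -5  [a₂.idx + C.idx - 52]
23. n8.key = false  [C.sig == false]
24. n8.ok = 15  [C.val + 20]
25. n0.key = true  [true]
26. n0.ok = 0  [S₁.ok - 15]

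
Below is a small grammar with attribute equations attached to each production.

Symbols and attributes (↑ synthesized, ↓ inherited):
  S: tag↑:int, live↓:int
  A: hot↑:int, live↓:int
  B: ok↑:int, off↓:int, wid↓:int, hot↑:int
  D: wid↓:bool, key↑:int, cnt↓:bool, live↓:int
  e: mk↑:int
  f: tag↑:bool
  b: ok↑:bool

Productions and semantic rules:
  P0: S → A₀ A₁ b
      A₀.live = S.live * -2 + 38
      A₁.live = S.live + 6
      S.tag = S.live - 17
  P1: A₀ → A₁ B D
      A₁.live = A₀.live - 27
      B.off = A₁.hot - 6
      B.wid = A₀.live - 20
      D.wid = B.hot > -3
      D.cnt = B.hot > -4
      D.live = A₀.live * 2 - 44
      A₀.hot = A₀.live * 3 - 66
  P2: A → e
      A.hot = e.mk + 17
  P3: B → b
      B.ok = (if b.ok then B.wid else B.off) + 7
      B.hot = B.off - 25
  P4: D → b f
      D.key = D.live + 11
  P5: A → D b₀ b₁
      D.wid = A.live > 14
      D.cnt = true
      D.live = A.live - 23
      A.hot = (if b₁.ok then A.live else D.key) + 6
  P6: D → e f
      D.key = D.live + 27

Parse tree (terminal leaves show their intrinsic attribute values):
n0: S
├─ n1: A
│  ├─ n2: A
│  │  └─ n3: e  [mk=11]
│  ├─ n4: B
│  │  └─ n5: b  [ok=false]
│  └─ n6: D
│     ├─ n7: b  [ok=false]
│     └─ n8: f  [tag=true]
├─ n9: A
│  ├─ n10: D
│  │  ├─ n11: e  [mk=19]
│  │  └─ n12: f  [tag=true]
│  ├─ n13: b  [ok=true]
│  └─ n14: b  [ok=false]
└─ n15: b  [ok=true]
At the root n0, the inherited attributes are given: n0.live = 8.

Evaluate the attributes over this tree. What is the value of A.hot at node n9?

24

1. n0.live = 8  [given at root]
2. n1.live = 22  [S.live * -2 + 38]
3. n2.live = -5  [A₀.live - 27]
4. n3.mk = 11  [terminal]
5. n2.hot = 28  [e.mk + 17]
6. n4.off = 22  [A₁.hot - 6]
7. n4.wid = 2  [A₀.live - 20]
8. n5.ok = false  [terminal]
9. n4.ok = 29  [(if b.ok then B.wid else B.off) + 7]
10. n4.hot = -3  [B.off - 25]
11. n6.wid = false  [B.hot > -3]
12. n6.cnt = true  [B.hot > -4]
13. n6.live = 0  [A₀.live * 2 - 44]
14. n7.ok = false  [terminal]
15. n8.tag = true  [terminal]
16. n6.key = 11  [D.live + 11]
17. n1.hot = 0  [A₀.live * 3 - 66]
18. n9.live = 14  [S.live + 6]
19. n10.wid = false  [A.live > 14]
20. n10.cnt = true  [true]
21. n10.live = -9  [A.live - 23]
22. n11.mk = 19  [terminal]
23. n12.tag = true  [terminal]
24. n10.key = 18  [D.live + 27]
25. n13.ok = true  [terminal]
26. n14.ok = false  [terminal]
27. n9.hot = 24  [(if b₁.ok then A.live else D.key) + 6]
28. n15.ok = true  [terminal]
29. n0.tag = -9  [S.live - 17]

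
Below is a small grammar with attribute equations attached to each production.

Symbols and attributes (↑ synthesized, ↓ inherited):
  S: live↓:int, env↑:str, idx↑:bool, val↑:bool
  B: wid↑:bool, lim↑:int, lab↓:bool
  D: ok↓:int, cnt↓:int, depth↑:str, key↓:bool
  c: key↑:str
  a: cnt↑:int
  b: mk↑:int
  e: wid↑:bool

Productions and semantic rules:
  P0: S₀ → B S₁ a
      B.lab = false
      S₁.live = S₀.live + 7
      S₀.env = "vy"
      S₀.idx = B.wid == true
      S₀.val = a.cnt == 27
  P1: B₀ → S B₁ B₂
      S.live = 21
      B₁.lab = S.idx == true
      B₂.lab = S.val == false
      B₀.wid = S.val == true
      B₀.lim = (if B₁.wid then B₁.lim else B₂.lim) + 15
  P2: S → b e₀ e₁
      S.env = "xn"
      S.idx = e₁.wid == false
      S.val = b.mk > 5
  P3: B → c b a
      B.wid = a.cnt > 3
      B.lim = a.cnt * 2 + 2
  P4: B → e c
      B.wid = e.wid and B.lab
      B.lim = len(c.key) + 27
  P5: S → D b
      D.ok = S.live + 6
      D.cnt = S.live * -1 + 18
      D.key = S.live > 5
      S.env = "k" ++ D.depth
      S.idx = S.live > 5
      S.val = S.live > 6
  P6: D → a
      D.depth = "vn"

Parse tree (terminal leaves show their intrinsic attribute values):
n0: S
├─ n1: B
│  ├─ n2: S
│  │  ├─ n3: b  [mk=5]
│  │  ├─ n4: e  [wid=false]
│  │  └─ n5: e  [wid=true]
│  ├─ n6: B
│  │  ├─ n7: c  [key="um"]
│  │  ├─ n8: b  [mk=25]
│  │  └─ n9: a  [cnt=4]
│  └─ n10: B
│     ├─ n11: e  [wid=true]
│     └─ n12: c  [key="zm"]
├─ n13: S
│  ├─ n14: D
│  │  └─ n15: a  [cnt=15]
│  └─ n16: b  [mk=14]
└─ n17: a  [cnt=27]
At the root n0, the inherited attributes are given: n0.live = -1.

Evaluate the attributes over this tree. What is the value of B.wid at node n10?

1. n0.live = -1  [given at root]
2. n1.lab = false  [false]
3. n2.live = 21  [21]
4. n3.mk = 5  [terminal]
5. n4.wid = false  [terminal]
6. n5.wid = true  [terminal]
7. n2.env = "xn"  ["xn"]
8. n2.idx = false  [e₁.wid == false]
9. n2.val = false  [b.mk > 5]
10. n6.lab = false  [S.idx == true]
11. n7.key = "um"  [terminal]
12. n8.mk = 25  [terminal]
13. n9.cnt = 4  [terminal]
14. n6.wid = true  [a.cnt > 3]
15. n6.lim = 10  [a.cnt * 2 + 2]
16. n10.lab = true  [S.val == false]
17. n11.wid = true  [terminal]
18. n12.key = "zm"  [terminal]
19. n10.wid = true  [e.wid and B.lab]
20. n10.lim = 29  [len(c.key) + 27]
21. n1.wid = false  [S.val == true]
22. n1.lim = 25  [(if B₁.wid then B₁.lim else B₂.lim) + 15]
23. n13.live = 6  [S₀.live + 7]
24. n14.ok = 12  [S.live + 6]
25. n14.cnt = 12  [S.live * -1 + 18]
26. n14.key = true  [S.live > 5]
27. n15.cnt = 15  [terminal]
28. n14.depth = "vn"  ["vn"]
29. n16.mk = 14  [terminal]
30. n13.env = "kvn"  ["k" ++ D.depth]
31. n13.idx = true  [S.live > 5]
32. n13.val = false  [S.live > 6]
33. n17.cnt = 27  [terminal]
34. n0.env = "vy"  ["vy"]
35. n0.idx = false  [B.wid == true]
36. n0.val = true  [a.cnt == 27]

true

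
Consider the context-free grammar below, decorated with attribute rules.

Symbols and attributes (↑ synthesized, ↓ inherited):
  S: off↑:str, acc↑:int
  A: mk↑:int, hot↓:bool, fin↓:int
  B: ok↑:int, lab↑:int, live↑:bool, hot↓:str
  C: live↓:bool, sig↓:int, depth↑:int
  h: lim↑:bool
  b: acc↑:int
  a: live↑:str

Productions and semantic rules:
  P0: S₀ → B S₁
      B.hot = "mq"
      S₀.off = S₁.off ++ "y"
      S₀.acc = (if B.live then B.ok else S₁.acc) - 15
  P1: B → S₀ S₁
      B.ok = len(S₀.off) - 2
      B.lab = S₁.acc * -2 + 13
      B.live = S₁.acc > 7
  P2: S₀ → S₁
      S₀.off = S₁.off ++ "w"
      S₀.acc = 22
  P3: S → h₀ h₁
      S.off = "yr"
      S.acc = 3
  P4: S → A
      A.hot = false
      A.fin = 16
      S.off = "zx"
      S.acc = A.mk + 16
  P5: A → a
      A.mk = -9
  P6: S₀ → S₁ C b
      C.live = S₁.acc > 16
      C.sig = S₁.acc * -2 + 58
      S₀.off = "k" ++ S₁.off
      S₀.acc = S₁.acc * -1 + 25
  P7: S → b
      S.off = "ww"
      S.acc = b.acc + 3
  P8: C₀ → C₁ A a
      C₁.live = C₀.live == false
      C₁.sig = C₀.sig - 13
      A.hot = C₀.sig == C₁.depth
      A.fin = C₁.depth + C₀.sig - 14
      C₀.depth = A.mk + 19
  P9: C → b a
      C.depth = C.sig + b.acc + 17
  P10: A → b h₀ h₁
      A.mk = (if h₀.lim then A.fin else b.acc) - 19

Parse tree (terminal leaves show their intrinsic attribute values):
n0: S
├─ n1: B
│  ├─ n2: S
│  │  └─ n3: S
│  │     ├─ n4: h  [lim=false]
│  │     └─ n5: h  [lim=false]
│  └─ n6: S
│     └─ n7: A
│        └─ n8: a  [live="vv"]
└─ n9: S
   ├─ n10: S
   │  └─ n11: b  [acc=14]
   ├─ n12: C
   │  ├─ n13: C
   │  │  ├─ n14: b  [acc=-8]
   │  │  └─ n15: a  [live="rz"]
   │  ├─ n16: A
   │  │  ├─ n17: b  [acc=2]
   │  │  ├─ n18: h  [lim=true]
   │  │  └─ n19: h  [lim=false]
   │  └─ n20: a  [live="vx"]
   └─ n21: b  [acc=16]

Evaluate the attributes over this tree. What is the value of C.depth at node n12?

1. n1.hot = "mq"  ["mq"]
2. n4.lim = false  [terminal]
3. n5.lim = false  [terminal]
4. n3.off = "yr"  ["yr"]
5. n3.acc = 3  [3]
6. n2.off = "yrw"  [S₁.off ++ "w"]
7. n2.acc = 22  [22]
8. n7.hot = false  [false]
9. n7.fin = 16  [16]
10. n8.live = "vv"  [terminal]
11. n7.mk = -9  [-9]
12. n6.off = "zx"  ["zx"]
13. n6.acc = 7  [A.mk + 16]
14. n1.ok = 1  [len(S₀.off) - 2]
15. n1.lab = -1  [S₁.acc * -2 + 13]
16. n1.live = false  [S₁.acc > 7]
17. n11.acc = 14  [terminal]
18. n10.off = "ww"  ["ww"]
19. n10.acc = 17  [b.acc + 3]
20. n12.live = true  [S₁.acc > 16]
21. n12.sig = 24  [S₁.acc * -2 + 58]
22. n13.live = false  [C₀.live == false]
23. n13.sig = 11  [C₀.sig - 13]
24. n14.acc = -8  [terminal]
25. n15.live = "rz"  [terminal]
26. n13.depth = 20  [C.sig + b.acc + 17]
27. n16.hot = false  [C₀.sig == C₁.depth]
28. n16.fin = 30  [C₁.depth + C₀.sig - 14]
29. n17.acc = 2  [terminal]
30. n18.lim = true  [terminal]
31. n19.lim = false  [terminal]
32. n16.mk = 11  [(if h₀.lim then A.fin else b.acc) - 19]
33. n20.live = "vx"  [terminal]
34. n12.depth = 30  [A.mk + 19]
35. n21.acc = 16  [terminal]
36. n9.off = "kww"  ["k" ++ S₁.off]
37. n9.acc = 8  [S₁.acc * -1 + 25]
38. n0.off = "kwwy"  [S₁.off ++ "y"]
39. n0.acc = -7  [(if B.live then B.ok else S₁.acc) - 15]

30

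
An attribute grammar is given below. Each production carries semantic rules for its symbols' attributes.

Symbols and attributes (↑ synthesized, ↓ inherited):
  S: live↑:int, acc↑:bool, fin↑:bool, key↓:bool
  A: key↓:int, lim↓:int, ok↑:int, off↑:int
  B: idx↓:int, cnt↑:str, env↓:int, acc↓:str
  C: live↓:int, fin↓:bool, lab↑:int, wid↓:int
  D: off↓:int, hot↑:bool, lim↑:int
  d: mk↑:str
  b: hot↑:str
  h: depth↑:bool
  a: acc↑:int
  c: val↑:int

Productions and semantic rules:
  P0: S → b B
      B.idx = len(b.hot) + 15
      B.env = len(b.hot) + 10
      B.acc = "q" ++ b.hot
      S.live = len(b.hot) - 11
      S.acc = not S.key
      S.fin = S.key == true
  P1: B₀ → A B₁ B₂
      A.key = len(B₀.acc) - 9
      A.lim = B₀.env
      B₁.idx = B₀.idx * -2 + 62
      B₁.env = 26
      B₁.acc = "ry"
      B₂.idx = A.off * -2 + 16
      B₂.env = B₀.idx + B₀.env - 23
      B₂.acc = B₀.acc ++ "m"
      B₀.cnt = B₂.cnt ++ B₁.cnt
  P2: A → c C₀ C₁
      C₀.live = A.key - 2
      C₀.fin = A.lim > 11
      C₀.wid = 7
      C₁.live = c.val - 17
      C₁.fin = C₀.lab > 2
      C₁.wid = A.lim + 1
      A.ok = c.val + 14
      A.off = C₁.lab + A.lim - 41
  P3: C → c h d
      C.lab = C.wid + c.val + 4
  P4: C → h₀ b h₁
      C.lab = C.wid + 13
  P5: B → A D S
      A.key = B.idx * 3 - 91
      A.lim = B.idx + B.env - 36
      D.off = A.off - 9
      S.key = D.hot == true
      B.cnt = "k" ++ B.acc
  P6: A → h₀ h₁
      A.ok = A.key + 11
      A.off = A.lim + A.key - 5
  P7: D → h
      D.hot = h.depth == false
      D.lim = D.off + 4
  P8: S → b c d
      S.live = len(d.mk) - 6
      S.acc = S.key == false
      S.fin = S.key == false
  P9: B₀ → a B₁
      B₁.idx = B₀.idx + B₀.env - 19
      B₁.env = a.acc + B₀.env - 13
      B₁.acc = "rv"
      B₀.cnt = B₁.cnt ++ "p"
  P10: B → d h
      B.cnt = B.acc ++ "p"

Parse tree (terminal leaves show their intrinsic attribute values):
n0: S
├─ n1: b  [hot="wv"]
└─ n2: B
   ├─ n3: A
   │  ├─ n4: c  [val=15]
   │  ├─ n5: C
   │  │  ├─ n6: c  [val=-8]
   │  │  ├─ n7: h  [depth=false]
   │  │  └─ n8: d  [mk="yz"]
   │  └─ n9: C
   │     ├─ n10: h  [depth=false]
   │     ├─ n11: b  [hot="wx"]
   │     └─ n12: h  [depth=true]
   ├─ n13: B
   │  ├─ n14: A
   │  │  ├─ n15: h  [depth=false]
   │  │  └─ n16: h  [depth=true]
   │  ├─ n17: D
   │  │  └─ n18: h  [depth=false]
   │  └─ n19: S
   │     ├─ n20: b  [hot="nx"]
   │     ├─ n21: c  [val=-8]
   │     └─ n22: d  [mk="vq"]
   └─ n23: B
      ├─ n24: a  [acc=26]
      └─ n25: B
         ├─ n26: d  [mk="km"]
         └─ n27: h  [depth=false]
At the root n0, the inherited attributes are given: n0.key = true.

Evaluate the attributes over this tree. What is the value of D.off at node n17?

1. n0.key = true  [given at root]
2. n1.hot = "wv"  [terminal]
3. n2.idx = 17  [len(b.hot) + 15]
4. n2.env = 12  [len(b.hot) + 10]
5. n2.acc = "qwv"  ["q" ++ b.hot]
6. n3.key = -6  [len(B₀.acc) - 9]
7. n3.lim = 12  [B₀.env]
8. n4.val = 15  [terminal]
9. n5.live = -8  [A.key - 2]
10. n5.fin = true  [A.lim > 11]
11. n5.wid = 7  [7]
12. n6.val = -8  [terminal]
13. n7.depth = false  [terminal]
14. n8.mk = "yz"  [terminal]
15. n5.lab = 3  [C.wid + c.val + 4]
16. n9.live = -2  [c.val - 17]
17. n9.fin = true  [C₀.lab > 2]
18. n9.wid = 13  [A.lim + 1]
19. n10.depth = false  [terminal]
20. n11.hot = "wx"  [terminal]
21. n12.depth = true  [terminal]
22. n9.lab = 26  [C.wid + 13]
23. n3.ok = 29  [c.val + 14]
24. n3.off = -3  [C₁.lab + A.lim - 41]
25. n13.idx = 28  [B₀.idx * -2 + 62]
26. n13.env = 26  [26]
27. n13.acc = "ry"  ["ry"]
28. n14.key = -7  [B.idx * 3 - 91]
29. n14.lim = 18  [B.idx + B.env - 36]
30. n15.depth = false  [terminal]
31. n16.depth = true  [terminal]
32. n14.ok = 4  [A.key + 11]
33. n14.off = 6  [A.lim + A.key - 5]
34. n17.off = -3  [A.off - 9]
35. n18.depth = false  [terminal]
36. n17.hot = true  [h.depth == false]
37. n17.lim = 1  [D.off + 4]
38. n19.key = true  [D.hot == true]
39. n20.hot = "nx"  [terminal]
40. n21.val = -8  [terminal]
41. n22.mk = "vq"  [terminal]
42. n19.live = -4  [len(d.mk) - 6]
43. n19.acc = false  [S.key == false]
44. n19.fin = false  [S.key == false]
45. n13.cnt = "kry"  ["k" ++ B.acc]
46. n23.idx = 22  [A.off * -2 + 16]
47. n23.env = 6  [B₀.idx + B₀.env - 23]
48. n23.acc = "qwvm"  [B₀.acc ++ "m"]
49. n24.acc = 26  [terminal]
50. n25.idx = 9  [B₀.idx + B₀.env - 19]
51. n25.env = 19  [a.acc + B₀.env - 13]
52. n25.acc = "rv"  ["rv"]
53. n26.mk = "km"  [terminal]
54. n27.depth = false  [terminal]
55. n25.cnt = "rvp"  [B.acc ++ "p"]
56. n23.cnt = "rvpp"  [B₁.cnt ++ "p"]
57. n2.cnt = "rvppkry"  [B₂.cnt ++ B₁.cnt]
58. n0.live = -9  [len(b.hot) - 11]
59. n0.acc = false  [not S.key]
60. n0.fin = true  [S.key == true]

-3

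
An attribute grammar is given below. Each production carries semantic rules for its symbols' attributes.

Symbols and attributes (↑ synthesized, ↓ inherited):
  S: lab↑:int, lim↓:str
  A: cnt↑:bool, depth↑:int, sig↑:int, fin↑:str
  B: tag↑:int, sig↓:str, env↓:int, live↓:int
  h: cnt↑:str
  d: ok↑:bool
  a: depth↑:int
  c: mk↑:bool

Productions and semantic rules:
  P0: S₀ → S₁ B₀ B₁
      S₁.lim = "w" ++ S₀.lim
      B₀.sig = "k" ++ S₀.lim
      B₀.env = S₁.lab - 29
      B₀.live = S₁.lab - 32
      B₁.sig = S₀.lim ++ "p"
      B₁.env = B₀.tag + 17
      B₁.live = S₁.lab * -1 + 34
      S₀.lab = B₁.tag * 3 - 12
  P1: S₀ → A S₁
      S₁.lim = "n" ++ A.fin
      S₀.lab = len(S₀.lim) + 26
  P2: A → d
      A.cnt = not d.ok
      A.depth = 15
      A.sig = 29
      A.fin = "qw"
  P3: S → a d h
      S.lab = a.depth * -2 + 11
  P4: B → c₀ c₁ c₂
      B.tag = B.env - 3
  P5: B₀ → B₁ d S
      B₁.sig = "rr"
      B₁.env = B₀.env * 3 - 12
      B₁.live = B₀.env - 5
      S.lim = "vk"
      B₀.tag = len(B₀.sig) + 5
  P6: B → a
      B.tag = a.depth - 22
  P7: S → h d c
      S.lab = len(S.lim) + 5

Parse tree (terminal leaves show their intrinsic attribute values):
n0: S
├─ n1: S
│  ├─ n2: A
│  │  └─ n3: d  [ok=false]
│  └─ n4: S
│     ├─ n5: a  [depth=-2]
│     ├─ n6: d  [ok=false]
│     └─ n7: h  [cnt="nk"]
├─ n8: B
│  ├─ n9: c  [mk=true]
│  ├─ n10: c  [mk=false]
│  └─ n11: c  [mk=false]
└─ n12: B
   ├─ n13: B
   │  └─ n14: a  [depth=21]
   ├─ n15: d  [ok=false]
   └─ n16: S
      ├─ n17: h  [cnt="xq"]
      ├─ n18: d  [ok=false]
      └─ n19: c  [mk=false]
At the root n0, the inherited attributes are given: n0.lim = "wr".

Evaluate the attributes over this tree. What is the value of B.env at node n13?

1. n0.lim = "wr"  [given at root]
2. n1.lim = "wwr"  ["w" ++ S₀.lim]
3. n3.ok = false  [terminal]
4. n2.cnt = true  [not d.ok]
5. n2.depth = 15  [15]
6. n2.sig = 29  [29]
7. n2.fin = "qw"  ["qw"]
8. n4.lim = "nqw"  ["n" ++ A.fin]
9. n5.depth = -2  [terminal]
10. n6.ok = false  [terminal]
11. n7.cnt = "nk"  [terminal]
12. n4.lab = 15  [a.depth * -2 + 11]
13. n1.lab = 29  [len(S₀.lim) + 26]
14. n8.sig = "kwr"  ["k" ++ S₀.lim]
15. n8.env = 0  [S₁.lab - 29]
16. n8.live = -3  [S₁.lab - 32]
17. n9.mk = true  [terminal]
18. n10.mk = false  [terminal]
19. n11.mk = false  [terminal]
20. n8.tag = -3  [B.env - 3]
21. n12.sig = "wrp"  [S₀.lim ++ "p"]
22. n12.env = 14  [B₀.tag + 17]
23. n12.live = 5  [S₁.lab * -1 + 34]
24. n13.sig = "rr"  ["rr"]
25. n13.env = 30  [B₀.env * 3 - 12]
26. n13.live = 9  [B₀.env - 5]
27. n14.depth = 21  [terminal]
28. n13.tag = -1  [a.depth - 22]
29. n15.ok = false  [terminal]
30. n16.lim = "vk"  ["vk"]
31. n17.cnt = "xq"  [terminal]
32. n18.ok = false  [terminal]
33. n19.mk = false  [terminal]
34. n16.lab = 7  [len(S.lim) + 5]
35. n12.tag = 8  [len(B₀.sig) + 5]
36. n0.lab = 12  [B₁.tag * 3 - 12]

30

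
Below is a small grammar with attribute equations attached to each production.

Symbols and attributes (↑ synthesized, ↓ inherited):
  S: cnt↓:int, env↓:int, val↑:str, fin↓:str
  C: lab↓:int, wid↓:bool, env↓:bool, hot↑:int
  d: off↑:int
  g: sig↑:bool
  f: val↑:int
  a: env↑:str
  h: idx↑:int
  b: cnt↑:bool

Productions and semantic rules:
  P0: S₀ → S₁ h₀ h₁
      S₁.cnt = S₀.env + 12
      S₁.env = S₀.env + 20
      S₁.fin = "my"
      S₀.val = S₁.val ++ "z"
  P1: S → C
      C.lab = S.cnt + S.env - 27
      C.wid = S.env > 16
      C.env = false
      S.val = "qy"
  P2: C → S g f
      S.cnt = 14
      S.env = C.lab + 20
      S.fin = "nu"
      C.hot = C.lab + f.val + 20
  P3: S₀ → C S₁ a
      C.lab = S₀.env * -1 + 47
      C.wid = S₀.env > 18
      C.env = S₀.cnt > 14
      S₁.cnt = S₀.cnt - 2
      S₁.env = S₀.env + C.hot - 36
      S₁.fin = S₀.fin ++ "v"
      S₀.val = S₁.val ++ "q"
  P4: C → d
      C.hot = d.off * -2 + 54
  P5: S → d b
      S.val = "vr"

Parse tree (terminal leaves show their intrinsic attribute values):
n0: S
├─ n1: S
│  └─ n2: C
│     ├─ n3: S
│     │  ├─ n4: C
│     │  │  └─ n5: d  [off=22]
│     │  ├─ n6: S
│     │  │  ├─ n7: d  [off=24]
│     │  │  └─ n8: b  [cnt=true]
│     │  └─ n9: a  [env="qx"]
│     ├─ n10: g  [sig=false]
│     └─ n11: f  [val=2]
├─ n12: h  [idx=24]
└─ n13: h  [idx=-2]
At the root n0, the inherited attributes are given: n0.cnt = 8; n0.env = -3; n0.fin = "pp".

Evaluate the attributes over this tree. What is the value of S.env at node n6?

-7

1. n0.cnt = 8  [given at root]
2. n0.env = -3  [given at root]
3. n0.fin = "pp"  [given at root]
4. n1.cnt = 9  [S₀.env + 12]
5. n1.env = 17  [S₀.env + 20]
6. n1.fin = "my"  ["my"]
7. n2.lab = -1  [S.cnt + S.env - 27]
8. n2.wid = true  [S.env > 16]
9. n2.env = false  [false]
10. n3.cnt = 14  [14]
11. n3.env = 19  [C.lab + 20]
12. n3.fin = "nu"  ["nu"]
13. n4.lab = 28  [S₀.env * -1 + 47]
14. n4.wid = true  [S₀.env > 18]
15. n4.env = false  [S₀.cnt > 14]
16. n5.off = 22  [terminal]
17. n4.hot = 10  [d.off * -2 + 54]
18. n6.cnt = 12  [S₀.cnt - 2]
19. n6.env = -7  [S₀.env + C.hot - 36]
20. n6.fin = "nuv"  [S₀.fin ++ "v"]
21. n7.off = 24  [terminal]
22. n8.cnt = true  [terminal]
23. n6.val = "vr"  ["vr"]
24. n9.env = "qx"  [terminal]
25. n3.val = "vrq"  [S₁.val ++ "q"]
26. n10.sig = false  [terminal]
27. n11.val = 2  [terminal]
28. n2.hot = 21  [C.lab + f.val + 20]
29. n1.val = "qy"  ["qy"]
30. n12.idx = 24  [terminal]
31. n13.idx = -2  [terminal]
32. n0.val = "qyz"  [S₁.val ++ "z"]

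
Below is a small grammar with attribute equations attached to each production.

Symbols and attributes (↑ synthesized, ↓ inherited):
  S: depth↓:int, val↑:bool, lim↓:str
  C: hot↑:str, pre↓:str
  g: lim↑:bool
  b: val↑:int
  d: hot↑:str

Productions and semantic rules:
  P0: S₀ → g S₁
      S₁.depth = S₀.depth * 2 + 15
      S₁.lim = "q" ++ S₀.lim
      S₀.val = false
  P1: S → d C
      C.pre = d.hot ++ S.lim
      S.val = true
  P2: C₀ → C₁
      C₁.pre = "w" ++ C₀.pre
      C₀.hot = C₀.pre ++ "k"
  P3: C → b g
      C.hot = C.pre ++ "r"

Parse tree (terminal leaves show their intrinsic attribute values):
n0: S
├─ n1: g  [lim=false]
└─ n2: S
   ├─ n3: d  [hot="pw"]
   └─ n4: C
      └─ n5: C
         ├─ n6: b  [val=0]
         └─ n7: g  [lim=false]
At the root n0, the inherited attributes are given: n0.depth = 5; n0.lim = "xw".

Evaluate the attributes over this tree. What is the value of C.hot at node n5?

1. n0.depth = 5  [given at root]
2. n0.lim = "xw"  [given at root]
3. n1.lim = false  [terminal]
4. n2.depth = 25  [S₀.depth * 2 + 15]
5. n2.lim = "qxw"  ["q" ++ S₀.lim]
6. n3.hot = "pw"  [terminal]
7. n4.pre = "pwqxw"  [d.hot ++ S.lim]
8. n5.pre = "wpwqxw"  ["w" ++ C₀.pre]
9. n6.val = 0  [terminal]
10. n7.lim = false  [terminal]
11. n5.hot = "wpwqxwr"  [C.pre ++ "r"]
12. n4.hot = "pwqxwk"  [C₀.pre ++ "k"]
13. n2.val = true  [true]
14. n0.val = false  [false]

"wpwqxwr"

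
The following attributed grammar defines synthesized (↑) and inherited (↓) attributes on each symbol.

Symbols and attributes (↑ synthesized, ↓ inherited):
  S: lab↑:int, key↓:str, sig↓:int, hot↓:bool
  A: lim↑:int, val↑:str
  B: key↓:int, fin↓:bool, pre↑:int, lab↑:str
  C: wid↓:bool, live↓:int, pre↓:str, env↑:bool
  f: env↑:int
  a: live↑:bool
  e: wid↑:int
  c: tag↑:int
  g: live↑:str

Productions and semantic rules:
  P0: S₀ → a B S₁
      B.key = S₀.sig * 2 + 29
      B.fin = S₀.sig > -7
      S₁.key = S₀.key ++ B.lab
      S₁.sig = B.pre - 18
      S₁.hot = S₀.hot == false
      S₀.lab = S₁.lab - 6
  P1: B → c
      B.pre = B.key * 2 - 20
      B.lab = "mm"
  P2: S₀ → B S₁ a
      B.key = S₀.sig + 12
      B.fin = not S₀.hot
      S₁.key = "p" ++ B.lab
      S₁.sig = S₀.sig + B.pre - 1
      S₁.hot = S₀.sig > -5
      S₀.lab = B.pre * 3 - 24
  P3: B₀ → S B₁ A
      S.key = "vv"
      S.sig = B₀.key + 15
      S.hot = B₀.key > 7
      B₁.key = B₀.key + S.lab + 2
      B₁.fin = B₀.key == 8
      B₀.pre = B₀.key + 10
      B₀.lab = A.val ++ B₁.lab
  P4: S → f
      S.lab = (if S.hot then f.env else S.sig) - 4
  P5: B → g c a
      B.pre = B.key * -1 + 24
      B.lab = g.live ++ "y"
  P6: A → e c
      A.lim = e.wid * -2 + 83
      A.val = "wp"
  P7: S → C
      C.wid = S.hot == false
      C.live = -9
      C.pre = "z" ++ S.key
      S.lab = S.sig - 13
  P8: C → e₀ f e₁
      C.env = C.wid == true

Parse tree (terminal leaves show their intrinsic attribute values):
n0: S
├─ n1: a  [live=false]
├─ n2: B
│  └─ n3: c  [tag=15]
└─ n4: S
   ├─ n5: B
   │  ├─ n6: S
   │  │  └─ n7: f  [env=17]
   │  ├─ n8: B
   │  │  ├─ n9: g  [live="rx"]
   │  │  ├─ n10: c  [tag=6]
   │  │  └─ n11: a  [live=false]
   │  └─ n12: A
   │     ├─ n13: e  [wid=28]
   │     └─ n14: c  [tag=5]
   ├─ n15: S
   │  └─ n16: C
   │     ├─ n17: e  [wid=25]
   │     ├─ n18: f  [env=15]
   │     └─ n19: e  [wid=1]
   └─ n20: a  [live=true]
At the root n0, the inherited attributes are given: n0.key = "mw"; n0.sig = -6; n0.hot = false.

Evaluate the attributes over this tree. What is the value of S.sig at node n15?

1. n0.key = "mw"  [given at root]
2. n0.sig = -6  [given at root]
3. n0.hot = false  [given at root]
4. n1.live = false  [terminal]
5. n2.key = 17  [S₀.sig * 2 + 29]
6. n2.fin = true  [S₀.sig > -7]
7. n3.tag = 15  [terminal]
8. n2.pre = 14  [B.key * 2 - 20]
9. n2.lab = "mm"  ["mm"]
10. n4.key = "mwmm"  [S₀.key ++ B.lab]
11. n4.sig = -4  [B.pre - 18]
12. n4.hot = true  [S₀.hot == false]
13. n5.key = 8  [S₀.sig + 12]
14. n5.fin = false  [not S₀.hot]
15. n6.key = "vv"  ["vv"]
16. n6.sig = 23  [B₀.key + 15]
17. n6.hot = true  [B₀.key > 7]
18. n7.env = 17  [terminal]
19. n6.lab = 13  [(if S.hot then f.env else S.sig) - 4]
20. n8.key = 23  [B₀.key + S.lab + 2]
21. n8.fin = true  [B₀.key == 8]
22. n9.live = "rx"  [terminal]
23. n10.tag = 6  [terminal]
24. n11.live = false  [terminal]
25. n8.pre = 1  [B.key * -1 + 24]
26. n8.lab = "rxy"  [g.live ++ "y"]
27. n13.wid = 28  [terminal]
28. n14.tag = 5  [terminal]
29. n12.lim = 27  [e.wid * -2 + 83]
30. n12.val = "wp"  ["wp"]
31. n5.pre = 18  [B₀.key + 10]
32. n5.lab = "wprxy"  [A.val ++ B₁.lab]
33. n15.key = "pwprxy"  ["p" ++ B.lab]
34. n15.sig = 13  [S₀.sig + B.pre - 1]
35. n15.hot = true  [S₀.sig > -5]
36. n16.wid = false  [S.hot == false]
37. n16.live = -9  [-9]
38. n16.pre = "zpwprxy"  ["z" ++ S.key]
39. n17.wid = 25  [terminal]
40. n18.env = 15  [terminal]
41. n19.wid = 1  [terminal]
42. n16.env = false  [C.wid == true]
43. n15.lab = 0  [S.sig - 13]
44. n20.live = true  [terminal]
45. n4.lab = 30  [B.pre * 3 - 24]
46. n0.lab = 24  [S₁.lab - 6]

13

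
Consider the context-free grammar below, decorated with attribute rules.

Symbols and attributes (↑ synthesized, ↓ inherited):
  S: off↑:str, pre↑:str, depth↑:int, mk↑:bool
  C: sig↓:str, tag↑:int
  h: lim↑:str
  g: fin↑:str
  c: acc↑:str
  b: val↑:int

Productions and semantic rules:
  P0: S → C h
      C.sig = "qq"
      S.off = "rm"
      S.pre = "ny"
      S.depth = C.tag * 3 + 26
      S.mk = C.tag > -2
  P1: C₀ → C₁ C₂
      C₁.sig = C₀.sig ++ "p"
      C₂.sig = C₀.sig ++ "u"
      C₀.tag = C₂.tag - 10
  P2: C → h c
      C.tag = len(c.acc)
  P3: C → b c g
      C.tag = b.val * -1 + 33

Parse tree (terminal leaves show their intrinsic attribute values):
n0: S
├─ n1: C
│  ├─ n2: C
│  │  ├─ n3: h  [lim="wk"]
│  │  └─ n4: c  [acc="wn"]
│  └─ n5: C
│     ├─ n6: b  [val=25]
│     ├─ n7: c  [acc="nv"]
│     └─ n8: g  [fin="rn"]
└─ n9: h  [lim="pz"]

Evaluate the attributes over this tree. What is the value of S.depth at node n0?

20

1. n1.sig = "qq"  ["qq"]
2. n2.sig = "qqp"  [C₀.sig ++ "p"]
3. n3.lim = "wk"  [terminal]
4. n4.acc = "wn"  [terminal]
5. n2.tag = 2  [len(c.acc)]
6. n5.sig = "qqu"  [C₀.sig ++ "u"]
7. n6.val = 25  [terminal]
8. n7.acc = "nv"  [terminal]
9. n8.fin = "rn"  [terminal]
10. n5.tag = 8  [b.val * -1 + 33]
11. n1.tag = -2  [C₂.tag - 10]
12. n9.lim = "pz"  [terminal]
13. n0.off = "rm"  ["rm"]
14. n0.pre = "ny"  ["ny"]
15. n0.depth = 20  [C.tag * 3 + 26]
16. n0.mk = false  [C.tag > -2]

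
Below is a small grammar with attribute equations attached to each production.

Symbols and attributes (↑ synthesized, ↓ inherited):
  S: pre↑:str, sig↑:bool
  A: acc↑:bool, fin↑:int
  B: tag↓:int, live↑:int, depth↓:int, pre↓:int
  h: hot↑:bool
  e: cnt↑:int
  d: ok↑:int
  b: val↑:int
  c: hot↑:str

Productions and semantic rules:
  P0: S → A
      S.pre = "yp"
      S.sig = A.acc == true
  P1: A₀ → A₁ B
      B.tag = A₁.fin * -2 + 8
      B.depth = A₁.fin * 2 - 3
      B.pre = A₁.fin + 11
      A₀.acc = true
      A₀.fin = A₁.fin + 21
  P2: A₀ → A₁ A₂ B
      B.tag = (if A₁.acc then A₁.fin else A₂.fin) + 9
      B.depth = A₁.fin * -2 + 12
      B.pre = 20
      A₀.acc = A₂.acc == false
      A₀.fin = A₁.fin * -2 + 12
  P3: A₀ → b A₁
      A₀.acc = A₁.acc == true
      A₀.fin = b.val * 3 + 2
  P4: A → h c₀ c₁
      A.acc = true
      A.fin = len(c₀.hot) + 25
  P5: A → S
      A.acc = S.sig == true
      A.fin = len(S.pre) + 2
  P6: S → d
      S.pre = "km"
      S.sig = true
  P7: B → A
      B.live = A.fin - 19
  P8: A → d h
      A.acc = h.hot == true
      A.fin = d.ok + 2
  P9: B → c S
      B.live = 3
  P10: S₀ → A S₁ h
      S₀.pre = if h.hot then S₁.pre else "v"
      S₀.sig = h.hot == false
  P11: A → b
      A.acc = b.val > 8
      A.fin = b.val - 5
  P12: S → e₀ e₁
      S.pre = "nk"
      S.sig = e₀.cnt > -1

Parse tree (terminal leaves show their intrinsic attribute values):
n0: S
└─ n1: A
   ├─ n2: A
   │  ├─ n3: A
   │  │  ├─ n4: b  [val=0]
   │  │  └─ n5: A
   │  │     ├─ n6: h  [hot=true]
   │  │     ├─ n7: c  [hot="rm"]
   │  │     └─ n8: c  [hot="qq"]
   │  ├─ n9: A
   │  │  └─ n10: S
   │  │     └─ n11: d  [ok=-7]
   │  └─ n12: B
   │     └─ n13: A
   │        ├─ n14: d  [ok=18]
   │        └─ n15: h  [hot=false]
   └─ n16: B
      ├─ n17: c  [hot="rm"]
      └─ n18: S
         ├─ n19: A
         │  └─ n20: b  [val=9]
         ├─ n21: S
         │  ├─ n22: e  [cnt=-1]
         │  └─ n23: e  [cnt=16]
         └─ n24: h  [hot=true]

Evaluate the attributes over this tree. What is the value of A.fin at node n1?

1. n4.val = 0  [terminal]
2. n6.hot = true  [terminal]
3. n7.hot = "rm"  [terminal]
4. n8.hot = "qq"  [terminal]
5. n5.acc = true  [true]
6. n5.fin = 27  [len(c₀.hot) + 25]
7. n3.acc = true  [A₁.acc == true]
8. n3.fin = 2  [b.val * 3 + 2]
9. n11.ok = -7  [terminal]
10. n10.pre = "km"  ["km"]
11. n10.sig = true  [true]
12. n9.acc = true  [S.sig == true]
13. n9.fin = 4  [len(S.pre) + 2]
14. n12.tag = 11  [(if A₁.acc then A₁.fin else A₂.fin) + 9]
15. n12.depth = 8  [A₁.fin * -2 + 12]
16. n12.pre = 20  [20]
17. n14.ok = 18  [terminal]
18. n15.hot = false  [terminal]
19. n13.acc = false  [h.hot == true]
20. n13.fin = 20  [d.ok + 2]
21. n12.live = 1  [A.fin - 19]
22. n2.acc = false  [A₂.acc == false]
23. n2.fin = 8  [A₁.fin * -2 + 12]
24. n16.tag = -8  [A₁.fin * -2 + 8]
25. n16.depth = 13  [A₁.fin * 2 - 3]
26. n16.pre = 19  [A₁.fin + 11]
27. n17.hot = "rm"  [terminal]
28. n20.val = 9  [terminal]
29. n19.acc = true  [b.val > 8]
30. n19.fin = 4  [b.val - 5]
31. n22.cnt = -1  [terminal]
32. n23.cnt = 16  [terminal]
33. n21.pre = "nk"  ["nk"]
34. n21.sig = false  [e₀.cnt > -1]
35. n24.hot = true  [terminal]
36. n18.pre = "nk"  [if h.hot then S₁.pre else "v"]
37. n18.sig = false  [h.hot == false]
38. n16.live = 3  [3]
39. n1.acc = true  [true]
40. n1.fin = 29  [A₁.fin + 21]
41. n0.pre = "yp"  ["yp"]
42. n0.sig = true  [A.acc == true]

29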